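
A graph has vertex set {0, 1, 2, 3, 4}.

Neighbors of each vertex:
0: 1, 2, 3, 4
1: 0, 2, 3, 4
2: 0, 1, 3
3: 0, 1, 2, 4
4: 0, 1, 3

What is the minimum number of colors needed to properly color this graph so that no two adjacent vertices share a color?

0, 1, 3, 4 are pairwise adjacent (a clique of size 4), so at least 4 colors are needed.
4 colors suffice: color red → {1}; color blue → {0}; color green → {3}; color yellow → {2, 4}. Each edge has distinct colors on its endpoints.

4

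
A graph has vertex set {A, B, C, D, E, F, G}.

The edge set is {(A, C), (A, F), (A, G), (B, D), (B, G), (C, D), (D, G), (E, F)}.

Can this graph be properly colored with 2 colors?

B, D, G are pairwise adjacent, so at least 3 colors are needed.
So 2 colors are not enough.

No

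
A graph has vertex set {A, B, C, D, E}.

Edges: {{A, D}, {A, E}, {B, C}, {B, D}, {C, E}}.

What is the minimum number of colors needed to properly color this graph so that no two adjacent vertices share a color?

The cycle B-D-A-E-C-B has odd length 5, so it cannot be 2-colored; at least 3 colors are needed.
A valid assignment using 3 colors: A=1, B=1, C=3, D=2, E=2. Every edge joins two different colors.

3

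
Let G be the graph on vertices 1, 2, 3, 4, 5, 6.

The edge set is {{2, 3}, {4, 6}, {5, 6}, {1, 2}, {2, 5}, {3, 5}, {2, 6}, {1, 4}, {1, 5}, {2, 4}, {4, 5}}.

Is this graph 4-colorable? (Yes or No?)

Yes

The chromatic number is 4. 2, 4, 5, 6 are pairwise adjacent (a clique of size 4), so at least 4 colors are needed.
4 colors suffice: color red → {2}; color blue → {5}; color green → {3, 4}; color yellow → {1, 6}.
That is already a proper 4-coloring.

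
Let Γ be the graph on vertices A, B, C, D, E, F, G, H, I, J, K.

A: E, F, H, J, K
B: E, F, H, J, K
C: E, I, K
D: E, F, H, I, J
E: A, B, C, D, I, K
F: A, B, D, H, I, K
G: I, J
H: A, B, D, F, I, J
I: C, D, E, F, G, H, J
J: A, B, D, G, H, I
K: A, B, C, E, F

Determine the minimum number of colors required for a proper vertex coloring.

4

D, H, I, J form a clique, so at least 4 colors are needed.
A valid assignment using 4 colors: A=red, B=red, C=yellow, D=yellow, E=blue, F=blue, G=green, H=green, I=red, J=blue, K=green. No two adjacent vertices share a color.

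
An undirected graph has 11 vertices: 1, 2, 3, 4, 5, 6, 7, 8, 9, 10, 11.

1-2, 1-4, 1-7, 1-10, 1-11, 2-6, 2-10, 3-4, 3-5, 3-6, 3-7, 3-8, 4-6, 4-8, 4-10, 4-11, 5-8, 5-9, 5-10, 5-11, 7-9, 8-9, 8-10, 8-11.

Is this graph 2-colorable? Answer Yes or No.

1, 2, 10 are pairwise adjacent, so at least 3 colors are needed.
So 2 colors are not enough.

No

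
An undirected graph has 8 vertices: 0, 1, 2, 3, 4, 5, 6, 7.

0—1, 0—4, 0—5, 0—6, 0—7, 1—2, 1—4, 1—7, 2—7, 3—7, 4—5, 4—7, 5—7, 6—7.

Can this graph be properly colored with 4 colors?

The chromatic number is 4. 0, 4, 5, 7 form a clique, so at least 4 colors are needed.
4 colors suffice: 0=blue, 1=yellow, 2=blue, 3=blue, 4=green, 5=yellow, 6=green, 7=red.
That is already a proper 4-coloring.

Yes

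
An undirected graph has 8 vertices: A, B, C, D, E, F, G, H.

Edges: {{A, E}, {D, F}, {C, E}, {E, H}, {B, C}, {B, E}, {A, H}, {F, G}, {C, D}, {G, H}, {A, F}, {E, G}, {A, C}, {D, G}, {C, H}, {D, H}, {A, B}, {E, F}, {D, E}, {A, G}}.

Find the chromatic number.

4

D, E, F, G are mutually adjacent (a clique of size 4), so at least 4 colors are needed.
4 colors suffice: color 1 → {E}; color 2 → {A, D}; color 3 → {C, G}; color 4 → {B, F, H}. No two adjacent vertices share a color.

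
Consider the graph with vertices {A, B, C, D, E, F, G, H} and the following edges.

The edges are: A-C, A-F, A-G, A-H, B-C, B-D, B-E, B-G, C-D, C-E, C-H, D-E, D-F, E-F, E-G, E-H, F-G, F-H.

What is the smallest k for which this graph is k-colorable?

B, C, D, E are pairwise adjacent (a clique of size 4), so at least 4 colors are needed.
4 colors suffice: A=1, B=4, C=2, D=3, E=1, F=2, G=3, H=3. No two adjacent vertices share a color.

4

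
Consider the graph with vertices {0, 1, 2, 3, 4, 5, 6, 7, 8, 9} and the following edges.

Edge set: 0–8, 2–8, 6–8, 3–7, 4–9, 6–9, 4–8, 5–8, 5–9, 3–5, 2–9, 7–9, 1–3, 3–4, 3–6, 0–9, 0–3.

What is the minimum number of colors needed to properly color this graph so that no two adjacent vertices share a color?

3 and 6 are adjacent, so at least 2 colors are needed.
One proper 2-coloring: 0=blue, 1=blue, 2=blue, 3=red, 4=blue, 5=blue, 6=blue, 7=blue, 8=red, 9=red. No two adjacent vertices share a color.

2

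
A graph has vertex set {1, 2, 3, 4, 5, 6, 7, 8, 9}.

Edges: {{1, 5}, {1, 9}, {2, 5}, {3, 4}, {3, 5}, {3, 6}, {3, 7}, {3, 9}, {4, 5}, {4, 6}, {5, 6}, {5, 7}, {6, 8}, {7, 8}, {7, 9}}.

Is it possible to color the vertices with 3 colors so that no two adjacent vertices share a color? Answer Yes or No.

No

3, 4, 5, 6 are pairwise adjacent (a clique of size 4), so at least 4 colors are needed.
So 3 colors are not enough.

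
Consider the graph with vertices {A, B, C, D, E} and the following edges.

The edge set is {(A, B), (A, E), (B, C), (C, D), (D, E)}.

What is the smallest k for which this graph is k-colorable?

3

The cycle D-E-A-B-C-D has odd length 5, so it cannot be 2-colored; at least 3 colors are needed.
3 colors suffice: A=1, B=2, C=1, D=3, E=2. No two adjacent vertices share a color.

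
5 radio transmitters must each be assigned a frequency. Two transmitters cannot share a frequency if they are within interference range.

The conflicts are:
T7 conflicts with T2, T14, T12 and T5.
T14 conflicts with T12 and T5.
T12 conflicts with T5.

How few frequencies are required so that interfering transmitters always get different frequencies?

4

T7, T14, T12, T5 pairwise conflict, so at least 4 frequencies are needed.
4 frequencies suffice: frequency 1 → {T7}; frequency 2 → {T2, T14}; frequency 3 → {T12}; frequency 4 → {T5}. Each listed conflict is separated.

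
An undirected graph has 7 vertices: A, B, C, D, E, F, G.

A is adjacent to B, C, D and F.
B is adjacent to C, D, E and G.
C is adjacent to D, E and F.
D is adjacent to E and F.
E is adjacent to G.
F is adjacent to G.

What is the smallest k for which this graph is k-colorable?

A, B, C, D are pairwise adjacent (a clique of size 4), so at least 4 colors are needed.
A valid assignment using 4 colors: A=yellow, B=red, C=green, D=blue, E=yellow, F=red, G=blue. Each edge has distinct colors on its endpoints.

4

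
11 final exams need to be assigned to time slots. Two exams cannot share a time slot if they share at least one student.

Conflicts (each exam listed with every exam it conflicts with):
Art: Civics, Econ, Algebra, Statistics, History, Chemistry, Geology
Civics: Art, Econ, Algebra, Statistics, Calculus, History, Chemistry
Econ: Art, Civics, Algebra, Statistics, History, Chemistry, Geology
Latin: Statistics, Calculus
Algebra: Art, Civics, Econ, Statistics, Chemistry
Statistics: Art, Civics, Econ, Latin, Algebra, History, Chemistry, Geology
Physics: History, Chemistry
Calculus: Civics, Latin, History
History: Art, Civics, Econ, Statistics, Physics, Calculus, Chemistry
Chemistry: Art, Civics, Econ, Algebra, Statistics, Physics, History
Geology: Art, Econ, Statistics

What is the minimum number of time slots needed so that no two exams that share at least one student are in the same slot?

Art, Civics, Econ, Statistics, History, Chemistry all conflict with each other, so at least 6 time slots are needed.
6 time slots suffice: time slot 1 → {Statistics, Physics, Calculus}; time slot 2 → {Civics, Latin, Geology}; time slot 3 → {Art}; time slot 4 → {Algebra, History}; time slot 5 → {Econ}; time slot 6 → {Chemistry}. Every pair that conflicts lands in different time slots.

6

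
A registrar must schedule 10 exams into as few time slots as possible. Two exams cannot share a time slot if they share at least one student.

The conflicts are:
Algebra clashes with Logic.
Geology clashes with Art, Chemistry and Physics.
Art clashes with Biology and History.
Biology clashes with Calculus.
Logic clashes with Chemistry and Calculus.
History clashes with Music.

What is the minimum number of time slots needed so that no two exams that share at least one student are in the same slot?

Algebra and Logic conflict, so at least 2 time slots are needed.
2 time slots suffice: time slot 1 → {Geology, Biology, Logic, History}; time slot 2 → {Algebra, Art, Chemistry, Calculus, Physics, Music}. Each listed conflict is separated.

2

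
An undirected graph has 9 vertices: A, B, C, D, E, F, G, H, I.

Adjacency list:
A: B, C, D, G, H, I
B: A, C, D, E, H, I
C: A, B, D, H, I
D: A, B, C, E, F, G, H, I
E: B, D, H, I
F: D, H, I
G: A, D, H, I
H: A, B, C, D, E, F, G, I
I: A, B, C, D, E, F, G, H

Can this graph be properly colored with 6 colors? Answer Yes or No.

Yes

The chromatic number is 6. A, B, C, D, H, I form a clique, so at least 6 colors are needed.
6 colors suffice: color 1 → {I}; color 2 → {H}; color 3 → {D}; color 4 → {A, E, F}; color 5 → {B, G}; color 6 → {C}.
That is already a proper 6-coloring.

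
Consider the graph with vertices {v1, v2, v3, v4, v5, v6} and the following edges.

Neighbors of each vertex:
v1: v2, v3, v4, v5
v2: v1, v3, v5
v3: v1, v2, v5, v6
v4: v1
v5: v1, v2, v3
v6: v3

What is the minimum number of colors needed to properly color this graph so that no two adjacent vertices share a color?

v1, v2, v3, v5 are pairwise adjacent (a clique of size 4), so at least 4 colors are needed.
4 colors suffice: color red → {v1, v6}; color blue → {v3, v4}; color green → {v5}; color yellow → {v2}. Each edge has distinct colors on its endpoints.

4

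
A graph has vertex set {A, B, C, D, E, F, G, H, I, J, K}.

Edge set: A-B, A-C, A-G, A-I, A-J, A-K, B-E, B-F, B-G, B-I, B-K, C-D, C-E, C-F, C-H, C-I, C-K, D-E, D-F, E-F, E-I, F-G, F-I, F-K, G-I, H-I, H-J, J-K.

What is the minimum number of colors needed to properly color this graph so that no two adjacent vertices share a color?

C, E, F, I are mutually adjacent (a clique of size 4), so at least 4 colors are needed.
4 colors suffice: A=2, B=3, C=3, D=1, E=4, F=2, G=4, H=2, I=1, J=3, K=1. No two adjacent vertices share a color.

4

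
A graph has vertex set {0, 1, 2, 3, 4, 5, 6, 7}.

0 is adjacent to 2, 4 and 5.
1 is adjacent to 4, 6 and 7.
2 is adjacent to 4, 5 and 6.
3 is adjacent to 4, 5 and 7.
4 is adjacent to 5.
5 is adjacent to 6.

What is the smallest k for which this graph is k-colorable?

0, 2, 4, 5 form a clique, so at least 4 colors are needed.
One proper 4-coloring: 0=yellow, 1=blue, 2=green, 3=green, 4=red, 5=blue, 6=red, 7=red. Every edge joins two different colors.

4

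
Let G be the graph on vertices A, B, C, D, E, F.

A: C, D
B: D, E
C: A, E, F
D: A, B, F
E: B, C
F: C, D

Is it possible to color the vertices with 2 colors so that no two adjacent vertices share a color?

The cycle E-B-D-F-C-E has odd length 5, so it cannot be 2-colored; at least 3 colors are needed.
So 2 colors are not enough.

No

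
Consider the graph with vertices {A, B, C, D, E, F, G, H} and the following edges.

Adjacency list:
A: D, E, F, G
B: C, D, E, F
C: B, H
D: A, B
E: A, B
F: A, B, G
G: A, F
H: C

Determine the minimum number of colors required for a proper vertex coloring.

3

A, F, G are mutually adjacent, so at least 3 colors are needed.
3 colors suffice: color 1 → {A, B, H}; color 2 → {C, D, E, F}; color 3 → {G}. No two adjacent vertices share a color.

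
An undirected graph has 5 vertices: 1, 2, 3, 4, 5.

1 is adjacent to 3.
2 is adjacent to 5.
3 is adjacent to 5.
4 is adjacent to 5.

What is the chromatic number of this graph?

4 and 5 are adjacent, so at least 2 colors are needed.
2 colors suffice: color a → {1, 5}; color b → {2, 3, 4}. Each edge has distinct colors on its endpoints.

2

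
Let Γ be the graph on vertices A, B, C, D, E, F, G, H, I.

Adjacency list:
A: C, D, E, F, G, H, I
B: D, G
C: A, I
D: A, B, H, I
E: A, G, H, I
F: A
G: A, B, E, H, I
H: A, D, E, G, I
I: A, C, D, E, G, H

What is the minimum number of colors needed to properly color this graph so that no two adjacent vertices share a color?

A, E, G, H, I form a clique, so at least 5 colors are needed.
5 colors suffice: color 1 → {A, B}; color 2 → {F, I}; color 3 → {C, H}; color 4 → {D, G}; color 5 → {E}. Every edge joins two different colors.

5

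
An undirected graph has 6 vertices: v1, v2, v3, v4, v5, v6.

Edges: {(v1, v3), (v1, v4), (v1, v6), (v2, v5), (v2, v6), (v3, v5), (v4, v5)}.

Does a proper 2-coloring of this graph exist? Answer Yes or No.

The cycle v1-v3-v5-v2-v6-v1 has odd length 5, so it cannot be 2-colored; at least 3 colors are needed.
So 2 colors are not enough.

No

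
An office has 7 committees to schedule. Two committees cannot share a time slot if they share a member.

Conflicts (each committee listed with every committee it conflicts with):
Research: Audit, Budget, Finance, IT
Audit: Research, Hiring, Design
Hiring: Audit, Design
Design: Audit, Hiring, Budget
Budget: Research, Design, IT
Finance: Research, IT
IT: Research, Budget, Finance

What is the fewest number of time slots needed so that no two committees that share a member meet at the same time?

Audit, Hiring, Design pairwise conflict, so at least 3 time slots are needed.
Using 3 time slots: Research=1, Audit=2, Hiring=3, Design=1, Budget=2, Finance=2, IT=3. Each listed conflict is separated.

3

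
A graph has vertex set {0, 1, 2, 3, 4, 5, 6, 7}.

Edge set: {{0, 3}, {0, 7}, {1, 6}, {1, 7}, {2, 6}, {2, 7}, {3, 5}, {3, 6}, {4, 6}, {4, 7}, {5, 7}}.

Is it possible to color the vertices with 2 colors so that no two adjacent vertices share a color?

The cycle 7-0-3-6-1-7 has odd length 5, so it cannot be 2-colored; at least 3 colors are needed.
So 2 colors are not enough.

No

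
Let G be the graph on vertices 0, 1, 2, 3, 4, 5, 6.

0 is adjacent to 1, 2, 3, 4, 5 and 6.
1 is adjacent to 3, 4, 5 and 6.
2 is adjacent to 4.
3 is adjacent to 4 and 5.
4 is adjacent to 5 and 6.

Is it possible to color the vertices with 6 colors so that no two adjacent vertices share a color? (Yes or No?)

The chromatic number is 5. 0, 1, 3, 4, 5 are pairwise adjacent (a clique of size 5), so at least 5 colors are needed.
5 colors suffice: color a → {0}; color b → {4}; color c → {1, 2}; color d → {3, 6}; color e → {5}.
Since 6 ≥ 5, a proper 6-coloring certainly exists.

Yes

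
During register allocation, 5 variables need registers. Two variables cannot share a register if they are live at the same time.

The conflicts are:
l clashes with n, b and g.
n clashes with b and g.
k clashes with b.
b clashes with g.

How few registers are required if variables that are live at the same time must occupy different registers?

4

l, n, b, g all conflict with each other, so at least 4 registers are needed.
Using 4 registers: l=2, n=3, k=2, b=1, g=4. No two conflicting variables share a register.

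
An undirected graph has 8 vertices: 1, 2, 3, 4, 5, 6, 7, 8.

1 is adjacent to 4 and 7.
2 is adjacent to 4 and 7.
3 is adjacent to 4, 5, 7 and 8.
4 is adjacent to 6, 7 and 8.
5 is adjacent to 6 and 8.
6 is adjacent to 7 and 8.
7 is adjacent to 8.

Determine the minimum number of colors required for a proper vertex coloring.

4

3, 4, 7, 8 are mutually adjacent (a clique of size 4), so at least 4 colors are needed.
One proper 4-coloring: 1=c, 2=c, 3=d, 4=a, 5=a, 6=d, 7=b, 8=c. Each edge has distinct colors on its endpoints.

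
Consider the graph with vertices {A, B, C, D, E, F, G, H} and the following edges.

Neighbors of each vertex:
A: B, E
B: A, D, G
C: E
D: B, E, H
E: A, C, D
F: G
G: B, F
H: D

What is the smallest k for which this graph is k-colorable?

2

C and E are adjacent, so at least 2 colors are needed.
2 colors suffice: color 1 → {B, E, F, H}; color 2 → {A, C, D, G}. No two adjacent vertices share a color.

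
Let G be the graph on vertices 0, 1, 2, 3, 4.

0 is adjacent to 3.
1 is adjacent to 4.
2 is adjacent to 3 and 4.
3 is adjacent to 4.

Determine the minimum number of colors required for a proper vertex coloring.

3

2, 3, 4 are pairwise adjacent, so at least 3 colors are needed.
3 colors suffice: color red → {0, 4}; color blue → {1, 3}; color green → {2}. No two adjacent vertices share a color.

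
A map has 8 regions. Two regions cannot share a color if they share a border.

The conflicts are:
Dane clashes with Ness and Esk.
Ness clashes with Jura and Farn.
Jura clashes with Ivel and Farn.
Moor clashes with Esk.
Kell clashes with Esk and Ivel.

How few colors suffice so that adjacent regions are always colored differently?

Ness, Jura, Farn pairwise conflict, so at least 3 colors are needed.
3 colors suffice: color 1 → {Jura, Esk}; color 2 → {Ness, Moor, Kell}; color 3 → {Dane, Ivel, Farn}. Each listed conflict is separated.

3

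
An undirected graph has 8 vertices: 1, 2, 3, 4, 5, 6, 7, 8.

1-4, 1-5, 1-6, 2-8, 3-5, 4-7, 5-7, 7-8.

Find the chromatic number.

1 and 5 are adjacent, so at least 2 colors are needed.
A valid assignment using 2 colors: 1=a, 2=a, 3=a, 4=b, 5=b, 6=b, 7=a, 8=b. No two adjacent vertices share a color.

2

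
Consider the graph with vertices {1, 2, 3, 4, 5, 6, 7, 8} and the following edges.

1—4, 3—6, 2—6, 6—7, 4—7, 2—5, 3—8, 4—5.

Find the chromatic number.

The cycle 2-5-4-7-6-2 has odd length 5, so it cannot be 2-colored; at least 3 colors are needed.
One proper 3-coloring: 1=b, 2=c, 3=b, 4=a, 5=b, 6=a, 7=b, 8=a. Every edge joins two different colors.

3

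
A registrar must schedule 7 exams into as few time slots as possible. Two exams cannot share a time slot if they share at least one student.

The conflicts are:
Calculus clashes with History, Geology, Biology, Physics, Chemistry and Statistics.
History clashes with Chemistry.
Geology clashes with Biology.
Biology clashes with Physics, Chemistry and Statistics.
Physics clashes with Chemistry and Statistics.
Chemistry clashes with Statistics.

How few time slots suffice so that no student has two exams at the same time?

5

Calculus, Biology, Physics, Chemistry, Statistics pairwise conflict, so at least 5 time slots are needed.
A valid assignment using 5 time slots: Calculus=1, History=2, Geology=3, Biology=2, Physics=4, Chemistry=3, Statistics=5. Every pair that conflicts lands in different time slots.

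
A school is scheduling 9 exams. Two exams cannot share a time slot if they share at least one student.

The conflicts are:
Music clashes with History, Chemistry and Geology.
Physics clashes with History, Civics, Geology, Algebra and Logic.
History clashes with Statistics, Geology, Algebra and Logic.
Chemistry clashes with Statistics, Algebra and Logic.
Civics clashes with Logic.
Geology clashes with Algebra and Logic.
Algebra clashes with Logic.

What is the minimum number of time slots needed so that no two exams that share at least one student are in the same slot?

Physics, History, Geology, Algebra, Logic pairwise conflict, so at least 5 time slots are needed.
5 time slots suffice: time slot 1 → {Music, Statistics, Logic}; time slot 2 → {History, Chemistry, Civics}; time slot 3 → {Algebra}; time slot 4 → {Physics}; time slot 5 → {Geology}. Each listed conflict is separated.

5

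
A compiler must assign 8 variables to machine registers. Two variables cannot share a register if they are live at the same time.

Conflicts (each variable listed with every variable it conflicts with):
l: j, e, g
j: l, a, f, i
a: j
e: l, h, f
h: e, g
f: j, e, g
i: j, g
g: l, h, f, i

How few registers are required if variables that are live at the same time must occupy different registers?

h and g conflict, so at least 2 registers are needed.
2 registers suffice: register 1 → {j, e, g}; register 2 → {l, a, h, f, i}. Each listed conflict is separated.

2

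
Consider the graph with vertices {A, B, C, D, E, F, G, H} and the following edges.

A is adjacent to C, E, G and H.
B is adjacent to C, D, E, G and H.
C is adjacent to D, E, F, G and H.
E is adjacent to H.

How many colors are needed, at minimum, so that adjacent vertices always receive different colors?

B, C, E, H are pairwise adjacent (a clique of size 4), so at least 4 colors are needed.
4 colors suffice: A=blue, B=blue, C=red, D=green, E=yellow, F=blue, G=green, H=green. Each edge has distinct colors on its endpoints.

4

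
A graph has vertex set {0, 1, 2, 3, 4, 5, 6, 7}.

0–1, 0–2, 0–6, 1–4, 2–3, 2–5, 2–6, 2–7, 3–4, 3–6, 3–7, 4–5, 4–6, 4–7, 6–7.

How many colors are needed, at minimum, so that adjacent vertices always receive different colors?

4

2, 3, 6, 7 are pairwise adjacent (a clique of size 4), so at least 4 colors are needed.
4 colors suffice: color a → {2, 4}; color b → {1, 5, 6}; color c → {0, 3}; color d → {7}. Every edge joins two different colors.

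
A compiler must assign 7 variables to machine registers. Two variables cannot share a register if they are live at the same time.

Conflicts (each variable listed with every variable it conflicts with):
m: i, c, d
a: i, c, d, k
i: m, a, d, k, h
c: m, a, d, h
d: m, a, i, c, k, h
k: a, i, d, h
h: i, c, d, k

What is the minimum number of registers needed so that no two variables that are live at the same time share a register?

4

i, d, k, h all conflict with each other, so at least 4 registers are needed.
4 registers suffice: register 1 → {d}; register 2 → {i, c}; register 3 → {m, k}; register 4 → {a, h}. Every pair that conflicts lands in different registers.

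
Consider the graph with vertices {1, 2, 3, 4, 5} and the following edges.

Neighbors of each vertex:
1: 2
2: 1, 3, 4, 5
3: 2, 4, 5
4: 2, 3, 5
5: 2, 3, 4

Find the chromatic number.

2, 3, 4, 5 are pairwise adjacent (a clique of size 4), so at least 4 colors are needed.
One proper 4-coloring: 1=blue, 2=red, 3=blue, 4=green, 5=yellow. No two adjacent vertices share a color.

4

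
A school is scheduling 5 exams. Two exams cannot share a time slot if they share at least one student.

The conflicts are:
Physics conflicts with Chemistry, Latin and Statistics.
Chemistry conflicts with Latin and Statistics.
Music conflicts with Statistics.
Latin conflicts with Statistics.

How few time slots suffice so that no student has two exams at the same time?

Physics, Chemistry, Latin, Statistics are mutually in conflict, so at least 4 time slots are needed.
Using 4 time slots: Physics=4, Chemistry=3, Music=2, Latin=2, Statistics=1. Every pair that conflicts lands in different time slots.

4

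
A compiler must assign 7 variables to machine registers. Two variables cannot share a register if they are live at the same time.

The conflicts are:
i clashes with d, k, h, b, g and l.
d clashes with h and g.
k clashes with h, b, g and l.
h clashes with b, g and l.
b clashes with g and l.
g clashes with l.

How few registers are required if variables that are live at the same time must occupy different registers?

6

i, k, h, b, g, l all conflict with each other, so at least 6 registers are needed.
A valid assignment using 6 registers: i=3, d=4, k=5, h=2, b=4, g=1, l=6. No two conflicting variables share a register.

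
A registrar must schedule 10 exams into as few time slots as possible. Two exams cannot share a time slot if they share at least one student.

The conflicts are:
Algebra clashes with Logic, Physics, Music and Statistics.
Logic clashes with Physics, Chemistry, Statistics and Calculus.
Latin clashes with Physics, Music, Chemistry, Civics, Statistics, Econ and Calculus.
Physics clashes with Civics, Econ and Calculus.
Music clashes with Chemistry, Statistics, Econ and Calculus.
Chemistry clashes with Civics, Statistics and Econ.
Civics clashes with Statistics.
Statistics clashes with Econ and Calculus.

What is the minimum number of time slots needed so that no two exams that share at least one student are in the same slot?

5

Latin, Music, Chemistry, Statistics, Econ pairwise conflict, so at least 5 time slots are needed.
5 time slots suffice: time slot 1 → {Physics, Statistics}; time slot 2 → {Logic, Latin}; time slot 3 → {Music, Civics}; time slot 4 → {Algebra, Chemistry, Calculus}; time slot 5 → {Econ}. Every pair that conflicts lands in different time slots.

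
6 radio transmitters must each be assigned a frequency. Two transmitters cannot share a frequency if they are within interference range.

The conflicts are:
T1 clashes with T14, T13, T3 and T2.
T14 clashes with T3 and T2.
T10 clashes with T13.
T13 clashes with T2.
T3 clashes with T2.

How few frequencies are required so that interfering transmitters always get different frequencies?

T1, T14, T3, T2 all conflict with each other, so at least 4 frequencies are needed.
A valid assignment using 4 frequencies: T1=1, T14=3, T10=1, T13=3, T3=4, T2=2. Each listed conflict is separated.

4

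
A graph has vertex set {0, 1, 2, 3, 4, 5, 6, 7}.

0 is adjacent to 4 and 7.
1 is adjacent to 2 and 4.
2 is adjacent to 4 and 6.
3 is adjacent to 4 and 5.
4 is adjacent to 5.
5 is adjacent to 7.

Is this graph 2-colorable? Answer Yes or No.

No

3, 4, 5 are mutually adjacent, so at least 3 colors are needed.
So 2 colors are not enough.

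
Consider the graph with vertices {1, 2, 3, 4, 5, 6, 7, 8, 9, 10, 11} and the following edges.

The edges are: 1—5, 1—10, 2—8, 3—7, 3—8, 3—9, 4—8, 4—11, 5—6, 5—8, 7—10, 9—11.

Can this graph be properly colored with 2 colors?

The cycle 3-9-11-4-8-3 has odd length 5, so it cannot be 2-colored; at least 3 colors are needed.
So 2 colors are not enough.

No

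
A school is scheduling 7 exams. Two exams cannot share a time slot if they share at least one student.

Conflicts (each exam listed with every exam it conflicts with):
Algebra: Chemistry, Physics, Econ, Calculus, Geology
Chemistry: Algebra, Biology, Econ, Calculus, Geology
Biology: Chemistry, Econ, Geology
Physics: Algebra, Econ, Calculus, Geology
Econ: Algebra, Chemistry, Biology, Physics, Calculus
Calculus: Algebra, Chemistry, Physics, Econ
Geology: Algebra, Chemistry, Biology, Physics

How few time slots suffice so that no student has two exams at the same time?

Algebra, Chemistry, Econ, Calculus all conflict with each other, so at least 4 time slots are needed.
A valid assignment using 4 time slots: Algebra=3, Chemistry=2, Biology=3, Physics=2, Econ=1, Calculus=4, Geology=1. Each listed conflict is separated.

4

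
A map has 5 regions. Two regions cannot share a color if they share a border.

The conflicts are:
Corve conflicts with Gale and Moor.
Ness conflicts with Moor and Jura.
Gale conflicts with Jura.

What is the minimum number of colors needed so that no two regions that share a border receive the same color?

The cycle Jura-Gale-Corve-Moor-Ness-Jura has odd length 5, so it cannot be 2-colored; at least 3 colors are needed.
3 colors suffice: color 1 → {Corve, Ness}; color 2 → {Gale, Moor}; color 3 → {Jura}. Every pair that conflicts lands in different colors.

3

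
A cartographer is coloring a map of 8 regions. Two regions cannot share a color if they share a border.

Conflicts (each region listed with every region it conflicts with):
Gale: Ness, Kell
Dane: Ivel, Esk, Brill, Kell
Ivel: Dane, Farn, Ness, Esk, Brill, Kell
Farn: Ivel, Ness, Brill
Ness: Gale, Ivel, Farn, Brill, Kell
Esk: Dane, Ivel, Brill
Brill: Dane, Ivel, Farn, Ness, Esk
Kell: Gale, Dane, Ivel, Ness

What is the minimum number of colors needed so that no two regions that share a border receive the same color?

4

Ivel, Farn, Ness, Brill all conflict with each other, so at least 4 colors are needed.
A valid assignment using 4 colors: Gale=1, Dane=3, Ivel=1, Farn=4, Ness=3, Esk=4, Brill=2, Kell=2. Each listed conflict is separated.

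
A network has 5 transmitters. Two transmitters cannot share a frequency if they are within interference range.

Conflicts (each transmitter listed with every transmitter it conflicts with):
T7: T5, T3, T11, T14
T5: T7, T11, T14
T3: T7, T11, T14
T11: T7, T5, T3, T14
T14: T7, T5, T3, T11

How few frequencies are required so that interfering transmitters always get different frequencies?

4

T7, T5, T11, T14 all conflict with each other, so at least 4 frequencies are needed.
4 frequencies suffice: T7=1, T5=4, T3=4, T11=2, T14=3. No two conflicting transmitters share a frequency.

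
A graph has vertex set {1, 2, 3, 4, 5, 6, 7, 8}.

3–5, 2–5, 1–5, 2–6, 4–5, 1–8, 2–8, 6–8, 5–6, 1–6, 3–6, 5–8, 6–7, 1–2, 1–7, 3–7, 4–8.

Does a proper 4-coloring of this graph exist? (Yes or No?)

No

1, 2, 5, 6, 8 are pairwise adjacent (a clique of size 5), so at least 5 colors are needed.
So 4 colors are not enough.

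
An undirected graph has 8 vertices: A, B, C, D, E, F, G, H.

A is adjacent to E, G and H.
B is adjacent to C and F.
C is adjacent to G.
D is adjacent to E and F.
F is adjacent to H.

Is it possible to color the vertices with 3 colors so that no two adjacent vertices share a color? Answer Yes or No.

The chromatic number is 3. The cycle F-D-E-A-H-F has odd length 5, so it cannot be 2-colored; at least 3 colors are needed.
One proper 3-coloring: A=1, B=2, C=1, D=3, E=2, F=1, G=2, H=2.
That is already a proper 3-coloring.

Yes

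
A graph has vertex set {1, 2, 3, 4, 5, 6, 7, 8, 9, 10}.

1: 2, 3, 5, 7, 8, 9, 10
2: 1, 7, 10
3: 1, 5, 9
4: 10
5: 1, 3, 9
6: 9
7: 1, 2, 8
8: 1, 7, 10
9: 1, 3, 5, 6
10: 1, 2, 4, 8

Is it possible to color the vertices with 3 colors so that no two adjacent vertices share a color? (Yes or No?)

1, 3, 5, 9 form a clique, so at least 4 colors are needed.
So 3 colors are not enough.

No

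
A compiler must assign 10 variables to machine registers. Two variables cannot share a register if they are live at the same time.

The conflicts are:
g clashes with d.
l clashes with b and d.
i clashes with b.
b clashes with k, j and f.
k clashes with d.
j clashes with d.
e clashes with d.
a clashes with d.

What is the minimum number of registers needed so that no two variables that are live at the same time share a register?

e and d conflict, so at least 2 registers are needed.
2 registers suffice: g=2, l=2, i=2, b=1, k=2, j=2, e=2, a=2, f=2, d=1. Each listed conflict is separated.

2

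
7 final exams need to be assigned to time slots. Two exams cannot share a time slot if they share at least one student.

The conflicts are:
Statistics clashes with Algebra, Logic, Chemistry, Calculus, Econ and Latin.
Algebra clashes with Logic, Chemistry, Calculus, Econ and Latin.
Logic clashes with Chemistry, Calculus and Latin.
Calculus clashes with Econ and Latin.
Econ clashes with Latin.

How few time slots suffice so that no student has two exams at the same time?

Statistics, Algebra, Logic, Calculus, Latin all conflict with each other, so at least 5 time slots are needed.
5 time slots suffice: time slot 1 → {Algebra}; time slot 2 → {Statistics}; time slot 3 → {Chemistry, Latin}; time slot 4 → {Logic, Econ}; time slot 5 → {Calculus}. Each listed conflict is separated.

5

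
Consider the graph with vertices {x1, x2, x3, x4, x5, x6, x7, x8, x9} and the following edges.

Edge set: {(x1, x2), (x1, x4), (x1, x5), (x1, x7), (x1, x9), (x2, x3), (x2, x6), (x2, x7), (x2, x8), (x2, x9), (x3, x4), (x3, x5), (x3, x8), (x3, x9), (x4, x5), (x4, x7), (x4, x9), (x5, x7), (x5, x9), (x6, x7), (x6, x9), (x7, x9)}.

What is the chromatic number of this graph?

5

x1, x4, x5, x7, x9 are pairwise adjacent (a clique of size 5), so at least 5 colors are needed.
5 colors suffice: color 1 → {x8, x9}; color 2 → {x3, x7}; color 3 → {x2, x4}; color 4 → {x1, x6}; color 5 → {x5}. Each edge has distinct colors on its endpoints.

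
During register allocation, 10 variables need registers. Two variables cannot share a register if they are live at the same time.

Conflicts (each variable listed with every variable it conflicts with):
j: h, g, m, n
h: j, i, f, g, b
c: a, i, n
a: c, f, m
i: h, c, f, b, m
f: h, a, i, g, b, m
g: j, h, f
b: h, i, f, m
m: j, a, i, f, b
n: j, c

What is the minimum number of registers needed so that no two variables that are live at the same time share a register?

4

i, f, b, m are mutually in conflict, so at least 4 registers are needed.
4 registers suffice: register 1 → {j, c, f}; register 2 → {a, i, g, n}; register 3 → {h, m}; register 4 → {b}. Every pair that conflicts lands in different registers.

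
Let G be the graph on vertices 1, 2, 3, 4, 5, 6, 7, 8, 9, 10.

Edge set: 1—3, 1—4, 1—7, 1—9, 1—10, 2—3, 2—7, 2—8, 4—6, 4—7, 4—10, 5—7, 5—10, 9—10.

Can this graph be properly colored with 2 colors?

1, 4, 7 are mutually adjacent, so at least 3 colors are needed.
So 2 colors are not enough.

No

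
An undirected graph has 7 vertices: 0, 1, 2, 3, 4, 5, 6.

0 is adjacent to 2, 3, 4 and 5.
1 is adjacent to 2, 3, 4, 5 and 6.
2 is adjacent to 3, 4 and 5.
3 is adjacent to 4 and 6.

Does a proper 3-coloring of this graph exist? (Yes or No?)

No

0, 2, 3, 4 form a clique, so at least 4 colors are needed.
So 3 colors are not enough.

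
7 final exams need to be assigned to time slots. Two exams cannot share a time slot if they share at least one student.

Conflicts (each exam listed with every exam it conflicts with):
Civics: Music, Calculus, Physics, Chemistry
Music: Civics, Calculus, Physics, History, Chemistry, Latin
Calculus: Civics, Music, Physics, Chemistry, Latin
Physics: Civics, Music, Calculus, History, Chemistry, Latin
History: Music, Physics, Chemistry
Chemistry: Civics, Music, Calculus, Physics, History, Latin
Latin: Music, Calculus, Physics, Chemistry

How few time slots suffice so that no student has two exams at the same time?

5

Civics, Music, Calculus, Physics, Chemistry are mutually in conflict, so at least 5 time slots are needed.
5 time slots suffice: time slot 1 → {Music}; time slot 2 → {Physics}; time slot 3 → {Chemistry}; time slot 4 → {Calculus, History}; time slot 5 → {Civics, Latin}. Each listed conflict is separated.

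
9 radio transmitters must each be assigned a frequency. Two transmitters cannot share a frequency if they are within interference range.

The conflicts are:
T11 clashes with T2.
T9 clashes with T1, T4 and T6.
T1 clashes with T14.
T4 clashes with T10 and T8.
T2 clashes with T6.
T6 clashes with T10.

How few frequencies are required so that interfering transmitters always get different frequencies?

T4 and T10 conflict, so at least 2 frequencies are needed.
2 frequencies suffice: frequency 1 → {T11, T1, T4, T6}; frequency 2 → {T9, T2, T14, T10, T8}. Each listed conflict is separated.

2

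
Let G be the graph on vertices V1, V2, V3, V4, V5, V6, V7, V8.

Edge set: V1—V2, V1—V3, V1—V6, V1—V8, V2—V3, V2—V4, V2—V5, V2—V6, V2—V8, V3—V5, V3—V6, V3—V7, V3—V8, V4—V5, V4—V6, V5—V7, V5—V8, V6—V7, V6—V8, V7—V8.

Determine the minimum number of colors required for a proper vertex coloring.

5

V1, V2, V3, V6, V8 form a clique, so at least 5 colors are needed.
5 colors suffice: V1=purple, V2=blue, V3=green, V4=red, V5=yellow, V6=yellow, V7=blue, V8=red. Each edge has distinct colors on its endpoints.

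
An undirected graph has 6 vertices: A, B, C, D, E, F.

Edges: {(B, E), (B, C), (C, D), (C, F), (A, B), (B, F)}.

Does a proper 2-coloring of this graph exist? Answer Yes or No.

B, C, F form a triangle, so at least 3 colors are needed.
So 2 colors are not enough.

No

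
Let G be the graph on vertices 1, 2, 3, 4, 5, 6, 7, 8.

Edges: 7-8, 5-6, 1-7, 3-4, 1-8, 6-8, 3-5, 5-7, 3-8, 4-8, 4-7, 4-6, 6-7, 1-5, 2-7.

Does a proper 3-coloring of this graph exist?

No

4, 6, 7, 8 form a clique, so at least 4 colors are needed.
So 3 colors are not enough.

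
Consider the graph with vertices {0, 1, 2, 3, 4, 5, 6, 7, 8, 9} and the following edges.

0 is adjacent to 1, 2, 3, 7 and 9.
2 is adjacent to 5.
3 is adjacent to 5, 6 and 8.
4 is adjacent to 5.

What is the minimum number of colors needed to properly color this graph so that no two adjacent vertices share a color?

0 and 1 are adjacent, so at least 2 colors are needed.
2 colors suffice: color a → {0, 5, 6, 8}; color b → {1, 2, 3, 4, 7, 9}. No two adjacent vertices share a color.

2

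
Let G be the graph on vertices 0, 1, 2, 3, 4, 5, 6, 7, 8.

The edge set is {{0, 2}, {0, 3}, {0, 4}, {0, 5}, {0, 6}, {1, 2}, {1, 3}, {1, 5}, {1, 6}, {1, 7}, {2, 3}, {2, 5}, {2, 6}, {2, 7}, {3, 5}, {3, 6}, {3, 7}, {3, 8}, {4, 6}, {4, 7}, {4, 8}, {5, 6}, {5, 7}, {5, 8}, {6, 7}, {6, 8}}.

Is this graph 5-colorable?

1, 2, 3, 5, 6, 7 form a clique, so at least 6 colors are needed.
So 5 colors are not enough.

No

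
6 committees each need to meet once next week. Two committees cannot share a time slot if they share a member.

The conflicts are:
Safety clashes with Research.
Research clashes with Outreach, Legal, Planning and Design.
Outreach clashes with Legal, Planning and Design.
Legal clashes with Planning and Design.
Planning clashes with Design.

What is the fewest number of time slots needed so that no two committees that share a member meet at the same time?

Research, Outreach, Legal, Planning, Design pairwise conflict, so at least 5 time slots are needed.
5 time slots suffice: time slot 1 → {Research}; time slot 2 → {Safety, Legal}; time slot 3 → {Design}; time slot 4 → {Outreach}; time slot 5 → {Planning}. Each listed conflict is separated.

5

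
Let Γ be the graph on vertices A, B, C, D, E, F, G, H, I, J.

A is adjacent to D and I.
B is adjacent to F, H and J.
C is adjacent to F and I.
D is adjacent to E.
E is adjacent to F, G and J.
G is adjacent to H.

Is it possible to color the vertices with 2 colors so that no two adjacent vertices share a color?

No

The cycle B-H-G-E-F-B has odd length 5, so it cannot be 2-colored; at least 3 colors are needed.
So 2 colors are not enough.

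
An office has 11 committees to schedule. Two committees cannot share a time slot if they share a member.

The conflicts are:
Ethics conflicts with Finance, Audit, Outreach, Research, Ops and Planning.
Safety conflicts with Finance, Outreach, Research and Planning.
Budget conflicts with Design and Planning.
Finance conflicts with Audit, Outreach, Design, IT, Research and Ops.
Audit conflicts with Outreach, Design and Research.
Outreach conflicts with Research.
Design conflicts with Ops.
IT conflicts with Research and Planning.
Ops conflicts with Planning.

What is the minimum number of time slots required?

Ethics, Finance, Audit, Outreach, Research pairwise conflict, so at least 5 time slots are needed.
A valid assignment using 5 time slots: Ethics=2, Safety=2, Budget=3, Finance=1, Audit=4, Outreach=5, Design=2, IT=2, Research=3, Ops=3, Planning=1. No two conflicting committees share a time slot.

5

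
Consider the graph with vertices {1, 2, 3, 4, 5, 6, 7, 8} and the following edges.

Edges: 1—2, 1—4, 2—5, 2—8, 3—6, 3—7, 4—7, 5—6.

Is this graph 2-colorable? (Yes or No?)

No

The cycle 3-6-5-2-1-4-7-3 has odd length 7, so it cannot be 2-colored; at least 3 colors are needed.
So 2 colors are not enough.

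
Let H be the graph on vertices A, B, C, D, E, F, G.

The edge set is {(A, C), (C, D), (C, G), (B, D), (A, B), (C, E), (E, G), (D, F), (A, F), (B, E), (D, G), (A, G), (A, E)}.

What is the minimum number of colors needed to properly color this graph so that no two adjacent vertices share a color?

4

A, C, E, G form a clique, so at least 4 colors are needed.
One proper 4-coloring: A=1, B=2, C=4, D=1, E=3, F=2, G=2. Each edge has distinct colors on its endpoints.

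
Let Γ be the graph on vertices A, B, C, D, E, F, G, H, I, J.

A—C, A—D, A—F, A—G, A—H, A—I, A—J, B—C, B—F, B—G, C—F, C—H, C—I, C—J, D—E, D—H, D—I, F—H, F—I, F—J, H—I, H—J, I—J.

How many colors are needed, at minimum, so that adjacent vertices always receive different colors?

A, C, F, H, I, J are mutually adjacent (a clique of size 6), so at least 6 colors are needed.
One proper 6-coloring: A=1, B=1, C=5, D=2, E=1, F=2, G=2, H=4, I=3, J=6. No two adjacent vertices share a color.

6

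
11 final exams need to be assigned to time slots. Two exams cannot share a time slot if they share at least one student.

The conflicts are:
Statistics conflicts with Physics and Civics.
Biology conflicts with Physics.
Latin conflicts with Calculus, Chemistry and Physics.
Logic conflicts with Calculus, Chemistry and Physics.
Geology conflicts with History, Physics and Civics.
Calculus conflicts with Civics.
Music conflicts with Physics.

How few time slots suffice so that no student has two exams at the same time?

3

The cycle Calculus-Logic-Physics-Geology-Civics-Calculus has odd length 5, so it cannot be 2-colored; at least 3 time slots are needed.
Using 3 time slots: Statistics=2, Biology=2, Latin=2, Logic=2, Geology=2, History=1, Calculus=1, Chemistry=1, Music=2, Physics=1, Civics=3. No two conflicting exams share a time slot.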